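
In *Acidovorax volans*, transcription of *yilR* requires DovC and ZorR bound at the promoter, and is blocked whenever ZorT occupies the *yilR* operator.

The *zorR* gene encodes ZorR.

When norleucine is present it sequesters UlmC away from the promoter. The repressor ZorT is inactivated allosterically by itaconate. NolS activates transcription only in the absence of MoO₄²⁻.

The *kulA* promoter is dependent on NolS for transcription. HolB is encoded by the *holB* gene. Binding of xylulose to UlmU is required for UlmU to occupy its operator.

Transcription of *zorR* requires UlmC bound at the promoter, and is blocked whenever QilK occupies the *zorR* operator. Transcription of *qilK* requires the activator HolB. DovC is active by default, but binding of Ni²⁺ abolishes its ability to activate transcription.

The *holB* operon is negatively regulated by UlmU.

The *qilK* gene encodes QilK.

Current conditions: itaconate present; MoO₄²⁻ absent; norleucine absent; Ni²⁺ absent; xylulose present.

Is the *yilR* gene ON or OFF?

ON

Itaconate is present, so ZorT is inactive.
Ni²⁺ is absent, so DovC is active.
Xylulose is present, so UlmU is active.
With repressor UlmU bound, *holB* is not transcribed.
So HolB is not produced.
Required activator HolB is absent, so *qilK* is not transcribed.
So QilK is not produced.
Norleucine is absent, so UlmC is active.
No repressor is bound and UlmC is active, so *zorR* is transcribed.
So ZorR is produced and active.
No repressor is bound and DovC and ZorR are active, so *yilR* is transcribed.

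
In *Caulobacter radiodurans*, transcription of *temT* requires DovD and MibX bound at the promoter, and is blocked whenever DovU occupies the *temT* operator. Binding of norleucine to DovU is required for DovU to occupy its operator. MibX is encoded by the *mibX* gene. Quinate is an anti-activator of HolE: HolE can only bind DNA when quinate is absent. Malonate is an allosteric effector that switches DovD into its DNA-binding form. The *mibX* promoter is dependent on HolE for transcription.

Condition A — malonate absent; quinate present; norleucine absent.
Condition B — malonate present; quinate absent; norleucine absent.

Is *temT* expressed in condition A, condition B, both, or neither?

B only

Condition A:
Malonate is absent, so DovD is inactive.
Quinate is present, so HolE is inactive.
Required activator HolE is absent, so *mibX* is not transcribed.
So MibX is not produced.
Norleucine is absent, so DovU is inactive.
Required activator DovD is absent, so *temT* is not transcribed.
→ *temT* is OFF in A.
Condition B:
Malonate is present, so DovD is active.
Quinate is absent, so HolE is active.
No repressor is bound and HolE is active, so *mibX* is transcribed.
So MibX is produced and active.
Norleucine is absent, so DovU is inactive.
No repressor is bound and DovD and MibX are active, so *temT* is transcribed.
→ *temT* is ON in B.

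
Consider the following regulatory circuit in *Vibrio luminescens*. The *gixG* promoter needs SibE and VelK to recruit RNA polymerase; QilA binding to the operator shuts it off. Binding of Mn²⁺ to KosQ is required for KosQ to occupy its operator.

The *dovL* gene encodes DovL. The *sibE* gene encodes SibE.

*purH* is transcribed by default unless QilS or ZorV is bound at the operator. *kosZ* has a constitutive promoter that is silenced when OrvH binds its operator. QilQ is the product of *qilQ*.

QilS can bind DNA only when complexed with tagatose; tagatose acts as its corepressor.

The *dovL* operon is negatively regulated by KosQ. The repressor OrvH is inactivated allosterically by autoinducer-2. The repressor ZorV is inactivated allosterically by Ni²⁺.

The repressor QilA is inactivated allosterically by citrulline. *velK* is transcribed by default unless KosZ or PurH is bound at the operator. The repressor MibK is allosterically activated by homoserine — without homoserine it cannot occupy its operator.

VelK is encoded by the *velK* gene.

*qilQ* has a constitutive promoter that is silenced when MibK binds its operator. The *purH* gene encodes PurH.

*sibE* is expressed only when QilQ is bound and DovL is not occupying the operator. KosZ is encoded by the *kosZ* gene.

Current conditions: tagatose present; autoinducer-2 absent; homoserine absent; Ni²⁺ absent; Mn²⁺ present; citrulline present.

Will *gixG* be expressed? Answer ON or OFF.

ON

Citrulline is present, so QilA is inactive.
Homoserine is absent, so MibK is inactive.
With no repressor bound, *qilQ* is transcribed.
So QilQ is produced and active.
Mn²⁺ is present, so KosQ is active.
With repressor KosQ bound, *dovL* is not transcribed.
So DovL is not produced.
No repressor is bound and QilQ is active, so *sibE* is transcribed.
So SibE is produced and active.
Autoinducer-2 is absent, so OrvH is active.
With repressor OrvH bound, *kosZ* is not transcribed.
So KosZ is not produced.
Tagatose is present, so QilS is active.
Ni²⁺ is absent, so ZorV is active.
With repressor QilS bound, *purH* is not transcribed.
So PurH is not produced.
With no repressor bound, *velK* is transcribed.
So VelK is produced and active.
No repressor is bound and SibE and VelK are active, so *gixG* is transcribed.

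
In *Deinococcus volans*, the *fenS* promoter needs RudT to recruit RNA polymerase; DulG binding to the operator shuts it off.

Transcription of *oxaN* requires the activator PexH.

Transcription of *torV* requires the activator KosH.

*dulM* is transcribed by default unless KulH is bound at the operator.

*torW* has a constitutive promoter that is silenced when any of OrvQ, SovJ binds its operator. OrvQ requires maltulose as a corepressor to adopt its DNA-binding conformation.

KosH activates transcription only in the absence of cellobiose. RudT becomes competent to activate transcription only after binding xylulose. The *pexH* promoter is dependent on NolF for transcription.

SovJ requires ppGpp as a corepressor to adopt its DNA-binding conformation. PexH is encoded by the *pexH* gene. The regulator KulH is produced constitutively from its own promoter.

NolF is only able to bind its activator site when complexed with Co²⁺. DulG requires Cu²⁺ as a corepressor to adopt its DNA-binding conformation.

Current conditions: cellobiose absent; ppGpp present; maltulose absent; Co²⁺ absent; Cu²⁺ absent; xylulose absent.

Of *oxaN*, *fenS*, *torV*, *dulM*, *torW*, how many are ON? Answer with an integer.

Co²⁺ is absent, so NolF is inactive.
Required activator NolF is absent, so *pexH* is not transcribed.
So PexH is not produced.
Required activator PexH is absent, so *oxaN* is not transcribed.
→ *oxaN* is OFF.
Cu²⁺ is absent, so DulG is inactive.
Xylulose is absent, so RudT is inactive.
Required activator RudT is absent, so *fenS* is not transcribed.
→ *fenS* is OFF.
Cellobiose is absent, so KosH is active.
No repressor is bound and KosH is active, so *torV* is transcribed.
→ *torV* is ON.
KulH is produced constitutively and is active.
With repressor KulH bound, *dulM* is not transcribed.
→ *dulM* is OFF.
Maltulose is absent, so OrvQ is inactive.
ppGpp is present, so SovJ is active.
With repressor SovJ bound, *torW* is not transcribed.
→ *torW* is OFF.
1 of the 5 genes is transcribed.

1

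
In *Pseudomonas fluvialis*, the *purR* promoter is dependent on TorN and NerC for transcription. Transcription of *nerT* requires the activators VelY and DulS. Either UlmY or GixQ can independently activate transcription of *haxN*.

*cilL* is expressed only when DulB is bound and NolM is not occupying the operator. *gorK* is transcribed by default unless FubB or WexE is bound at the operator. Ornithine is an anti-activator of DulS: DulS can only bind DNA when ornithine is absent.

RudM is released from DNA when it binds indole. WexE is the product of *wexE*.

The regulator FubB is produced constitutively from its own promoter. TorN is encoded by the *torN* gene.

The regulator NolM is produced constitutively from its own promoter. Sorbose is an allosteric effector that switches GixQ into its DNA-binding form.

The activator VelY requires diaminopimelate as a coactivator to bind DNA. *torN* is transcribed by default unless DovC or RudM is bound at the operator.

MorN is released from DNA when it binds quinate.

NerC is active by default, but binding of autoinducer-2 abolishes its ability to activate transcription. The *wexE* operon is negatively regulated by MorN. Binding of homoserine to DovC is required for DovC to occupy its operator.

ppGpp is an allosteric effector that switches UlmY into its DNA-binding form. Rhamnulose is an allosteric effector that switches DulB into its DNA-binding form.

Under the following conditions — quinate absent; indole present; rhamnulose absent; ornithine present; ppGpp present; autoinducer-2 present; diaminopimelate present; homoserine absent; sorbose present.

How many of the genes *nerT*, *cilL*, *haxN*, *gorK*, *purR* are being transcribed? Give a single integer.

1

Diaminopimelate is present, so VelY is active.
Ornithine is present, so DulS is inactive.
Required activator DulS is absent, so *nerT* is not transcribed.
→ *nerT* is OFF.
Rhamnulose is absent, so DulB is inactive.
NolM is produced constitutively and is active.
With repressor NolM bound, *cilL* is not transcribed.
→ *cilL* is OFF.
ppGpp is present, so UlmY is active.
Sorbose is present, so GixQ is active.
Activator UlmY is present, so *haxN* is transcribed.
→ *haxN* is ON.
FubB is produced constitutively and is active.
Quinate is absent, so MorN is active.
With repressor MorN bound, *wexE* is not transcribed.
So WexE is not produced.
With repressor FubB bound, *gorK* is not transcribed.
→ *gorK* is OFF.
Homoserine is absent, so DovC is inactive.
Indole is present, so RudM is inactive.
With no repressor bound, *torN* is transcribed.
So TorN is produced and active.
Autoinducer-2 is present, so NerC is inactive.
Required activator NerC is absent, so *purR* is not transcribed.
→ *purR* is OFF.
1 of the 5 genes is transcribed.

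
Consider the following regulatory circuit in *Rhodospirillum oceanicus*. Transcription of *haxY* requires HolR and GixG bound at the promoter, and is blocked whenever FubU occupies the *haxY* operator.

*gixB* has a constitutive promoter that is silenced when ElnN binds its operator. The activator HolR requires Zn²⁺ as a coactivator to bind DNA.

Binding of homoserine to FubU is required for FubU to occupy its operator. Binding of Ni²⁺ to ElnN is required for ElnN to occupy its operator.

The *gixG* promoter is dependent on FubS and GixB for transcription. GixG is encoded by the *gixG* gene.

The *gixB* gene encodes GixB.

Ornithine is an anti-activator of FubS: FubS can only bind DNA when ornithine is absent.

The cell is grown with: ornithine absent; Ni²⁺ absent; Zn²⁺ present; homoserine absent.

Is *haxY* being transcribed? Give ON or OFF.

Zn²⁺ is present, so HolR is active.
Ornithine is absent, so FubS is active.
Ni²⁺ is absent, so ElnN is inactive.
With no repressor bound, *gixB* is transcribed.
So GixB is produced and active.
No repressor is bound and FubS and GixB are active, so *gixG* is transcribed.
So GixG is produced and active.
Homoserine is absent, so FubU is inactive.
No repressor is bound and HolR and GixG are active, so *haxY* is transcribed.

ON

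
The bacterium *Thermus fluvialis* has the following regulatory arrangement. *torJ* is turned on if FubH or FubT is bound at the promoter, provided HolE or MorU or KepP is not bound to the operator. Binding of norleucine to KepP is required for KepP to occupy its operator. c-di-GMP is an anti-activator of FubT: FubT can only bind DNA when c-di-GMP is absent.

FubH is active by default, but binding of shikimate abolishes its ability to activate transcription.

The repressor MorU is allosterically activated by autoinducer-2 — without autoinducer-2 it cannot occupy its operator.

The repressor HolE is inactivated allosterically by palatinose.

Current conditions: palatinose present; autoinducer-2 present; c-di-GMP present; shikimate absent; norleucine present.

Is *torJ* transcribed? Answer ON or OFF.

Shikimate is absent, so FubH is active.
c-di-GMP is present, so FubT is inactive.
Palatinose is present, so HolE is inactive.
Autoinducer-2 is present, so MorU is active.
Norleucine is present, so KepP is active.
With repressor MorU bound, *torJ* is not transcribed.

OFF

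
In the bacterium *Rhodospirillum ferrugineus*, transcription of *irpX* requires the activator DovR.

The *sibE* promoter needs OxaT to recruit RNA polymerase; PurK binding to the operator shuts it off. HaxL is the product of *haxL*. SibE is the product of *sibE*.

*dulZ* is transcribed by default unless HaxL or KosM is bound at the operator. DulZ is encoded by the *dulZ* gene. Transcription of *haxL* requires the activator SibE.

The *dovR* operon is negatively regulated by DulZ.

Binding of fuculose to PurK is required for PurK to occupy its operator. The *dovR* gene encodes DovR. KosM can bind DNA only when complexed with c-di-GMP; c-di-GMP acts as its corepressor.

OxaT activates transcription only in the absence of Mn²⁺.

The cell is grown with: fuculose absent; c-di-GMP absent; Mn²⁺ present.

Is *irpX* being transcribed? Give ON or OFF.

OFF

Mn²⁺ is present, so OxaT is inactive.
Fuculose is absent, so PurK is inactive.
Required activator OxaT is absent, so *sibE* is not transcribed.
So SibE is not produced.
Required activator SibE is absent, so *haxL* is not transcribed.
So HaxL is not produced.
c-di-GMP is absent, so KosM is inactive.
With no repressor bound, *dulZ* is transcribed.
So DulZ is produced and active.
With repressor DulZ bound, *dovR* is not transcribed.
So DovR is not produced.
Required activator DovR is absent, so *irpX* is not transcribed.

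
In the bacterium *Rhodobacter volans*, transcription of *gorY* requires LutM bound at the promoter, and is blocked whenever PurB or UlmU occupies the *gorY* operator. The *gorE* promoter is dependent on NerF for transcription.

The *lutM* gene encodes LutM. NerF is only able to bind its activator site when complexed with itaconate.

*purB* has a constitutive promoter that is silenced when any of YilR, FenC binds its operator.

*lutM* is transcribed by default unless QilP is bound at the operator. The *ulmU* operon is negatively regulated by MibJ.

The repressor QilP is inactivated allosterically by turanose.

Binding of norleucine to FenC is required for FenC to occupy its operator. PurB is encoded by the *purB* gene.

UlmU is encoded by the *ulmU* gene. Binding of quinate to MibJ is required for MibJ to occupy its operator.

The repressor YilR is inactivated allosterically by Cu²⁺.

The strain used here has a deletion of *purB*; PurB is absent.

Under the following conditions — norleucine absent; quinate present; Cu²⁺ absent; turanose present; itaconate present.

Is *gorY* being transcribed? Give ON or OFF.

ON

PurB is non-functional in this strain, so it has no effect.
Quinate is present, so MibJ is active.
With repressor MibJ bound, *ulmU* is not transcribed.
So UlmU is not produced.
Turanose is present, so QilP is inactive.
With no repressor bound, *lutM* is transcribed.
So LutM is produced and active.
No repressor is bound and LutM is active, so *gorY* is transcribed.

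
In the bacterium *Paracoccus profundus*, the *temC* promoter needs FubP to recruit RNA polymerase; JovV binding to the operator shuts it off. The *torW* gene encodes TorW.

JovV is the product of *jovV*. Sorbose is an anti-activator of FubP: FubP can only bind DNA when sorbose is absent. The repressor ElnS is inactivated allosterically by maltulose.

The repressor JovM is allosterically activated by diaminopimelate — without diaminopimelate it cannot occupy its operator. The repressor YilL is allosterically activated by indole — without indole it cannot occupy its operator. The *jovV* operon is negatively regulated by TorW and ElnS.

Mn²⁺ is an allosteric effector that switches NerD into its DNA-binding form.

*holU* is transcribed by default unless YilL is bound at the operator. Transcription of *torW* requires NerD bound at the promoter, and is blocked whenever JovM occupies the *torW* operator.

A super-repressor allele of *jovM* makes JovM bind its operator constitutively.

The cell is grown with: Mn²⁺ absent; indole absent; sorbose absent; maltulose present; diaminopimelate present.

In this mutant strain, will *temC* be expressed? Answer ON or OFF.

OFF

JovM is constitutively active in this strain.
Mn²⁺ is absent, so NerD is inactive.
With repressor JovM bound, *torW* is not transcribed.
So TorW is not produced.
Maltulose is present, so ElnS is inactive.
With no repressor bound, *jovV* is transcribed.
So JovV is produced and active.
Sorbose is absent, so FubP is active.
With repressor JovV bound, *temC* is not transcribed.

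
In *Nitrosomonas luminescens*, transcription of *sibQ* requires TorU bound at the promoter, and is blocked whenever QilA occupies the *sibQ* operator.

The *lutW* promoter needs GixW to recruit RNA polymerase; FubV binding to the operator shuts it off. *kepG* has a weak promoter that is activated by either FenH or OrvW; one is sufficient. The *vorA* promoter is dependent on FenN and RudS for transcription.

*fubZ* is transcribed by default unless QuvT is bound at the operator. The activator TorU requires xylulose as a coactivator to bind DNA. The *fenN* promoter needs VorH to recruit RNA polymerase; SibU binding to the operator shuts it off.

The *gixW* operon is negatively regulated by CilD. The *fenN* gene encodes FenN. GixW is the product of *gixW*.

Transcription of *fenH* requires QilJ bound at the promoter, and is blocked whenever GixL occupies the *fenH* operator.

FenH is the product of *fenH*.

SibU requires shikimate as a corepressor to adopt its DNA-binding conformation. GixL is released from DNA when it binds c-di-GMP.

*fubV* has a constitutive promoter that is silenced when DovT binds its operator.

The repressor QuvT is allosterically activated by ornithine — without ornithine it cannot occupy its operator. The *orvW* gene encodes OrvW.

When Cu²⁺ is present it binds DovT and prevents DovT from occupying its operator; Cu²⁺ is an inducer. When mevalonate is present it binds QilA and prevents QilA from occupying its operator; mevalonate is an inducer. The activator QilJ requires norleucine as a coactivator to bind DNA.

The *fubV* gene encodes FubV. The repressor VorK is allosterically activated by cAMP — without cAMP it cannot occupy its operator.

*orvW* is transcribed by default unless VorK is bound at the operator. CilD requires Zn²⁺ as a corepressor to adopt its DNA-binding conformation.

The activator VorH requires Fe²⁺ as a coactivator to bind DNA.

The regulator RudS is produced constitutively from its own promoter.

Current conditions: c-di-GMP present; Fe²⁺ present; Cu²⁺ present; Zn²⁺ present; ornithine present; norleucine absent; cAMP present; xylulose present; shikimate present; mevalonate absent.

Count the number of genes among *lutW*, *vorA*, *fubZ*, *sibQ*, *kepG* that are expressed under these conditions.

0

Cu²⁺ is present, so DovT is inactive.
With no repressor bound, *fubV* is transcribed.
So FubV is produced and active.
Zn²⁺ is present, so CilD is active.
With repressor CilD bound, *gixW* is not transcribed.
So GixW is not produced.
With repressor FubV bound, *lutW* is not transcribed.
→ *lutW* is OFF.
Fe²⁺ is present, so VorH is active.
Shikimate is present, so SibU is active.
With repressor SibU bound, *fenN* is not transcribed.
So FenN is not produced.
RudS is produced constitutively and is active.
Required activator FenN is absent, so *vorA* is not transcribed.
→ *vorA* is OFF.
Ornithine is present, so QuvT is active.
With repressor QuvT bound, *fubZ* is not transcribed.
→ *fubZ* is OFF.
Mevalonate is absent, so QilA is active.
Xylulose is present, so TorU is active.
With repressor QilA bound, *sibQ* is not transcribed.
→ *sibQ* is OFF.
c-di-GMP is present, so GixL is inactive.
Norleucine is absent, so QilJ is inactive.
Required activator QilJ is absent, so *fenH* is not transcribed.
So FenH is not produced.
cAMP is present, so VorK is active.
With repressor VorK bound, *orvW* is not transcribed.
So OrvW is not produced.
No activator is available at the *kepG* promoter, so *kepG* is not transcribed.
→ *kepG* is OFF.
0 of the 5 genes are transcribed.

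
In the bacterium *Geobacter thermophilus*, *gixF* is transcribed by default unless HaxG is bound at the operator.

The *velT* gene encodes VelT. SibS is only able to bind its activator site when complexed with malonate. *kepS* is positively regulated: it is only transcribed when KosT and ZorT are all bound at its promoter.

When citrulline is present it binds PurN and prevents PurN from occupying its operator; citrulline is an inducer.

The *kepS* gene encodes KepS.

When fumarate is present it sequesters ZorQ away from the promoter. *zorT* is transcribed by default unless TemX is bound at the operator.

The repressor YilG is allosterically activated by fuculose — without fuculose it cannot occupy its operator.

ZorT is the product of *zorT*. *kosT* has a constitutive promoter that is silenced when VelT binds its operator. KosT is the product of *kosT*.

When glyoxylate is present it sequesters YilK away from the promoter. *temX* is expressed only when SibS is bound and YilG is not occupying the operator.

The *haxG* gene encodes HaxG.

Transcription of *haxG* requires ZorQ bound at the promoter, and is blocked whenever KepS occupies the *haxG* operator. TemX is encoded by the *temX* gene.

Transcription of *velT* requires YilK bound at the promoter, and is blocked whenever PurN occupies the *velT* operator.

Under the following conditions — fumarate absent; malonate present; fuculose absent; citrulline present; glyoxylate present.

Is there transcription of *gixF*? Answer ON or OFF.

OFF

Glyoxylate is present, so YilK is inactive.
Citrulline is present, so PurN is inactive.
Required activator YilK is absent, so *velT* is not transcribed.
So VelT is not produced.
With no repressor bound, *kosT* is transcribed.
So KosT is produced and active.
Malonate is present, so SibS is active.
Fuculose is absent, so YilG is inactive.
No repressor is bound and SibS is active, so *temX* is transcribed.
So TemX is produced and active.
With repressor TemX bound, *zorT* is not transcribed.
So ZorT is not produced.
Required activator ZorT is absent, so *kepS* is not transcribed.
So KepS is not produced.
Fumarate is absent, so ZorQ is active.
No repressor is bound and ZorQ is active, so *haxG* is transcribed.
So HaxG is produced and active.
With repressor HaxG bound, *gixF* is not transcribed.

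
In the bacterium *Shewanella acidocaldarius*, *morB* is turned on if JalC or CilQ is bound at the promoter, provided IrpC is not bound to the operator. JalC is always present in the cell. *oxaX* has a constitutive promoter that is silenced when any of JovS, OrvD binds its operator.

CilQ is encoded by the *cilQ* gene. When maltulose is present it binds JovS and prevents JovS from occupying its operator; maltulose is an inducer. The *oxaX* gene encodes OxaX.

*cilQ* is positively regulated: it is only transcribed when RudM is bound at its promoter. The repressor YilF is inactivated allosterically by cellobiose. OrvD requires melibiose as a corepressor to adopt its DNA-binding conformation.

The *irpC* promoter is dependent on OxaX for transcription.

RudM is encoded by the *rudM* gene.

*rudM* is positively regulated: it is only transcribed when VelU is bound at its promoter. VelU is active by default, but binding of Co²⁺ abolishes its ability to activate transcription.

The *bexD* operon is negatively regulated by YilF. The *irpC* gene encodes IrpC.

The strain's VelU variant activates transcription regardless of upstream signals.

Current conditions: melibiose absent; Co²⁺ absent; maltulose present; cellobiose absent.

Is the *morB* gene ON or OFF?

Maltulose is present, so JovS is inactive.
Melibiose is absent, so OrvD is inactive.
With no repressor bound, *oxaX* is transcribed.
So OxaX is produced and active.
No repressor is bound and OxaX is active, so *irpC* is transcribed.
So IrpC is produced and active.
JalC is produced constitutively and is active.
VelU is constitutively active in this strain.
No repressor is bound and VelU is active, so *rudM* is transcribed.
So RudM is produced and active.
No repressor is bound and RudM is active, so *cilQ* is transcribed.
So CilQ is produced and active.
With repressor IrpC bound, *morB* is not transcribed.

OFF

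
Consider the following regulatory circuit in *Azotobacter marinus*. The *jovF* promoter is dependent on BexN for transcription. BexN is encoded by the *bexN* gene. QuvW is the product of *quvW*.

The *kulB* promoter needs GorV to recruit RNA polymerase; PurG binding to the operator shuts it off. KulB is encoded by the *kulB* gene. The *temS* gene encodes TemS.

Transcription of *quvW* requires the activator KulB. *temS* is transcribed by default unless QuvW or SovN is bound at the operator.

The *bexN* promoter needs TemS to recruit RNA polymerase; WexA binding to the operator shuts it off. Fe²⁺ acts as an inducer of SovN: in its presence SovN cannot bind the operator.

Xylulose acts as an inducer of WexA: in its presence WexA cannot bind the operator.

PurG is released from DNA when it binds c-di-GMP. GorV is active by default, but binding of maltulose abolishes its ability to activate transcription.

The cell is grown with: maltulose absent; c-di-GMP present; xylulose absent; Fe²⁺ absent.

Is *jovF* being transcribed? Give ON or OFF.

c-di-GMP is present, so PurG is inactive.
Maltulose is absent, so GorV is active.
No repressor is bound and GorV is active, so *kulB* is transcribed.
So KulB is produced and active.
No repressor is bound and KulB is active, so *quvW* is transcribed.
So QuvW is produced and active.
Fe²⁺ is absent, so SovN is active.
With repressor QuvW bound, *temS* is not transcribed.
So TemS is not produced.
Xylulose is absent, so WexA is active.
With repressor WexA bound, *bexN* is not transcribed.
So BexN is not produced.
Required activator BexN is absent, so *jovF* is not transcribed.

OFF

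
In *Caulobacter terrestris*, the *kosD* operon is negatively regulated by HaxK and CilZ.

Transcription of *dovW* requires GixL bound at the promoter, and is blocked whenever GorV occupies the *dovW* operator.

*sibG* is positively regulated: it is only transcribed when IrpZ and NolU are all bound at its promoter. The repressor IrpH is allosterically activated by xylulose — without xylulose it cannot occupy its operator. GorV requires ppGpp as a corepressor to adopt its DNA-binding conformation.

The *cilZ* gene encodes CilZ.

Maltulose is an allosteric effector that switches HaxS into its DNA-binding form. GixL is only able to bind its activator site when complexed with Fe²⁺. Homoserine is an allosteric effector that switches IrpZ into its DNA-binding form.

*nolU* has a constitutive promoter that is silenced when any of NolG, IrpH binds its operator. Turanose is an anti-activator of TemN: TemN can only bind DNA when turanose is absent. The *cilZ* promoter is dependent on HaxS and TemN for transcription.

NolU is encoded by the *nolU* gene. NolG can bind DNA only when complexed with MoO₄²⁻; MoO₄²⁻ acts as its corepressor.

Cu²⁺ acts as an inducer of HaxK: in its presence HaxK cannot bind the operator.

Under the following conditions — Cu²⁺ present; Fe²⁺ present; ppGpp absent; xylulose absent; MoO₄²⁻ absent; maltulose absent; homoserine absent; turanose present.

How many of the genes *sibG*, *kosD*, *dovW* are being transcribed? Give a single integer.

2

Homoserine is absent, so IrpZ is inactive.
MoO₄²⁻ is absent, so NolG is inactive.
Xylulose is absent, so IrpH is inactive.
With no repressor bound, *nolU* is transcribed.
So NolU is produced and active.
Required activator IrpZ is absent, so *sibG* is not transcribed.
→ *sibG* is OFF.
Cu²⁺ is present, so HaxK is inactive.
Maltulose is absent, so HaxS is inactive.
Turanose is present, so TemN is inactive.
Required activator HaxS is absent, so *cilZ* is not transcribed.
So CilZ is not produced.
With no repressor bound, *kosD* is transcribed.
→ *kosD* is ON.
ppGpp is absent, so GorV is inactive.
Fe²⁺ is present, so GixL is active.
No repressor is bound and GixL is active, so *dovW* is transcribed.
→ *dovW* is ON.
2 of the 3 genes are transcribed.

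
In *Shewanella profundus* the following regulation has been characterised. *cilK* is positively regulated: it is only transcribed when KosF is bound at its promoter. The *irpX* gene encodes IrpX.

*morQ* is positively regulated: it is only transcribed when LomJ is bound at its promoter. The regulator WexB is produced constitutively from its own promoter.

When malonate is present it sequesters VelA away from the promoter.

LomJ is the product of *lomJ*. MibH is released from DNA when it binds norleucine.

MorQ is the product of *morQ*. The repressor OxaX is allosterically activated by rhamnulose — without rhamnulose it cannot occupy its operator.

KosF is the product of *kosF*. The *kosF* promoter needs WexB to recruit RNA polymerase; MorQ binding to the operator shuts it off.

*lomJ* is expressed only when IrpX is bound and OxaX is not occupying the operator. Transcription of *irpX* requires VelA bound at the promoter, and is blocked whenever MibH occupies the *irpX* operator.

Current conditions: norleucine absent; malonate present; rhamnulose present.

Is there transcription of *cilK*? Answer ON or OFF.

Malonate is present, so VelA is inactive.
Norleucine is absent, so MibH is active.
With repressor MibH bound, *irpX* is not transcribed.
So IrpX is not produced.
Rhamnulose is present, so OxaX is active.
With repressor OxaX bound, *lomJ* is not transcribed.
So LomJ is not produced.
Required activator LomJ is absent, so *morQ* is not transcribed.
So MorQ is not produced.
WexB is produced constitutively and is active.
No repressor is bound and WexB is active, so *kosF* is transcribed.
So KosF is produced and active.
No repressor is bound and KosF is active, so *cilK* is transcribed.

ON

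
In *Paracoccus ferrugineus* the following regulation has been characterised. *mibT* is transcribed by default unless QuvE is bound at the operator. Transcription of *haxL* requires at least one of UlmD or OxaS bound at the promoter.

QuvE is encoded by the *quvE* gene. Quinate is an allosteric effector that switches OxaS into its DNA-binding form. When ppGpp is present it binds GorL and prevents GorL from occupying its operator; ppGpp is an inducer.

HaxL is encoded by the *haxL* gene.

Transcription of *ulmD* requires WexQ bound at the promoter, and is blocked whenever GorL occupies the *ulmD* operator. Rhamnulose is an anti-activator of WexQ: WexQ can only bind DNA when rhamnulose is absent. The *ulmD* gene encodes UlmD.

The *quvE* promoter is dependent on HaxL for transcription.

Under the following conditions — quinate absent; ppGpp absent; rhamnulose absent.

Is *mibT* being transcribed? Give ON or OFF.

ON

ppGpp is absent, so GorL is active.
Rhamnulose is absent, so WexQ is active.
With repressor GorL bound, *ulmD* is not transcribed.
So UlmD is not produced.
Quinate is absent, so OxaS is inactive.
No activator is available at the *haxL* promoter, so *haxL* is not transcribed.
So HaxL is not produced.
Required activator HaxL is absent, so *quvE* is not transcribed.
So QuvE is not produced.
With no repressor bound, *mibT* is transcribed.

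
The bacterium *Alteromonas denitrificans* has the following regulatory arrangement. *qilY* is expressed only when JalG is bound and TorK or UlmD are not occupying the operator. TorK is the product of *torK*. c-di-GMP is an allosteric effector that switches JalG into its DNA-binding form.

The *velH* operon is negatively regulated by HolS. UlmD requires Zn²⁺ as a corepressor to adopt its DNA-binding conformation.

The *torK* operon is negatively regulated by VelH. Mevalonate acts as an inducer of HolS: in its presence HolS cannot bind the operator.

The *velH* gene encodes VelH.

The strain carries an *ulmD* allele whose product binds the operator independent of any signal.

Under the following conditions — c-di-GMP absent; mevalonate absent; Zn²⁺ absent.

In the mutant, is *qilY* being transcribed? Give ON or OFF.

Mevalonate is absent, so HolS is active.
With repressor HolS bound, *velH* is not transcribed.
So VelH is not produced.
With no repressor bound, *torK* is transcribed.
So TorK is produced and active.
c-di-GMP is absent, so JalG is inactive.
UlmD is constitutively active in this strain.
With repressor TorK bound, *qilY* is not transcribed.

OFF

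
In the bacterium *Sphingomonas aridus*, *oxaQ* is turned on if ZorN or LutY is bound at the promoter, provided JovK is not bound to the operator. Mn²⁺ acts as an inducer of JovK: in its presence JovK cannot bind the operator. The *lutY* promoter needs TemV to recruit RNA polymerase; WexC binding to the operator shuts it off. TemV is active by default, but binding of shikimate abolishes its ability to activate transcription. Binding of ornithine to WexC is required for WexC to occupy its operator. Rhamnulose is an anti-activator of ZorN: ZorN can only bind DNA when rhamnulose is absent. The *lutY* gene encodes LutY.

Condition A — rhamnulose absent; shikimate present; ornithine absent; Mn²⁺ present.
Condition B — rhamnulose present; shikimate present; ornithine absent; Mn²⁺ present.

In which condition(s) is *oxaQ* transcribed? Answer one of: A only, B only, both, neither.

A only

Condition A:
Rhamnulose is absent, so ZorN is active.
Shikimate is present, so TemV is inactive.
Ornithine is absent, so WexC is inactive.
Required activator TemV is absent, so *lutY* is not transcribed.
So LutY is not produced.
Mn²⁺ is present, so JovK is inactive.
Activator ZorN is present, so *oxaQ* is transcribed.
→ *oxaQ* is ON in A.
Condition B:
Rhamnulose is present, so ZorN is inactive.
Shikimate is present, so TemV is inactive.
Ornithine is absent, so WexC is inactive.
Required activator TemV is absent, so *lutY* is not transcribed.
So LutY is not produced.
Mn²⁺ is present, so JovK is inactive.
No activator is available at the *oxaQ* promoter, so *oxaQ* is not transcribed.
→ *oxaQ* is OFF in B.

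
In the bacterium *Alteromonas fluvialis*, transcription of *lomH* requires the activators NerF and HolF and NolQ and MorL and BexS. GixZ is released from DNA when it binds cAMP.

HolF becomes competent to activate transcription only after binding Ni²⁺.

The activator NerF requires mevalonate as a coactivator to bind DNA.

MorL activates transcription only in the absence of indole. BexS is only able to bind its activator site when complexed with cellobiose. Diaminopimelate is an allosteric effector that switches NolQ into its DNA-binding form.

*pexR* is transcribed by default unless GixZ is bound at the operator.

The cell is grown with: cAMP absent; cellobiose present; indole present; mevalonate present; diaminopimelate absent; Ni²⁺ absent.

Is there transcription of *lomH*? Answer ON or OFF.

Mevalonate is present, so NerF is active.
Ni²⁺ is absent, so HolF is inactive.
Diaminopimelate is absent, so NolQ is inactive.
Indole is present, so MorL is inactive.
Cellobiose is present, so BexS is active.
Required activator HolF is absent, so *lomH* is not transcribed.

OFF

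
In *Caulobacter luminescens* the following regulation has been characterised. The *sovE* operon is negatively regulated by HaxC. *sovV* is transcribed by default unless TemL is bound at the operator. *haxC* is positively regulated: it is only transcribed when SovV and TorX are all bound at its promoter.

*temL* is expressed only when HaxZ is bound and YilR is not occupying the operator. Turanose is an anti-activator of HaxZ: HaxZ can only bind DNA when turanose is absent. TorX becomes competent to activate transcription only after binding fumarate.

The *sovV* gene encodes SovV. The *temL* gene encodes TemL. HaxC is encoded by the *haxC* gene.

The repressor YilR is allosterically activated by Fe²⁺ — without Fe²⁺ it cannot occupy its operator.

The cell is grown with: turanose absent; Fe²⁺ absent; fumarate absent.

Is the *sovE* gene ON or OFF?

ON

Turanose is absent, so HaxZ is active.
Fe²⁺ is absent, so YilR is inactive.
No repressor is bound and HaxZ is active, so *temL* is transcribed.
So TemL is produced and active.
With repressor TemL bound, *sovV* is not transcribed.
So SovV is not produced.
Fumarate is absent, so TorX is inactive.
Required activator SovV is absent, so *haxC* is not transcribed.
So HaxC is not produced.
With no repressor bound, *sovE* is transcribed.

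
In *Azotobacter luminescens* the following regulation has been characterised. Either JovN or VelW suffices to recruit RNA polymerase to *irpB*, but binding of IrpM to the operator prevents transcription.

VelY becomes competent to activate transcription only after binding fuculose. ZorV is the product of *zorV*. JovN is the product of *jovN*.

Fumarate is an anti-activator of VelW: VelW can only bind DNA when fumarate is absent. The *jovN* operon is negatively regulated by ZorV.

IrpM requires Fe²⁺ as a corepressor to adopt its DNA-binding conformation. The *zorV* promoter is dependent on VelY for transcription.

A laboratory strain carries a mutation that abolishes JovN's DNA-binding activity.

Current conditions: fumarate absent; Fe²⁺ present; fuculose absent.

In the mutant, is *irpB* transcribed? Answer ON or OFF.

JovN is non-functional in this strain, so it has no effect.
Fumarate is absent, so VelW is active.
Fe²⁺ is present, so IrpM is active.
With repressor IrpM bound, *irpB* is not transcribed.

OFF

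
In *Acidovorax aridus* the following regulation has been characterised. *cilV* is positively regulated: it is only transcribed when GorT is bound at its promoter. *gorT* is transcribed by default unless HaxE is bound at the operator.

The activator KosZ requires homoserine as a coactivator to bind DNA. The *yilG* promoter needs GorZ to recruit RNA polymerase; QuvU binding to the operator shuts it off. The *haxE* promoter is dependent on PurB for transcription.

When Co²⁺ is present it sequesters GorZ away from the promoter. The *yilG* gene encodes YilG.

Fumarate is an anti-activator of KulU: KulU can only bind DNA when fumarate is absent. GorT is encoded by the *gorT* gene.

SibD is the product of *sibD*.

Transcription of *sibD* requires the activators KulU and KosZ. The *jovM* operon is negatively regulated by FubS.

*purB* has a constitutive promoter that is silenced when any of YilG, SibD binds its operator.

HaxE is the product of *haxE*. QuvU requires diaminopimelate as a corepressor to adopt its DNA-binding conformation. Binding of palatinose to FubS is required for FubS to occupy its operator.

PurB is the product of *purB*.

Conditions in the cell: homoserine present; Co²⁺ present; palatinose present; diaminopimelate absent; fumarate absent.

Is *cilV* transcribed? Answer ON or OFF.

ON

Co²⁺ is present, so GorZ is inactive.
Diaminopimelate is absent, so QuvU is inactive.
Required activator GorZ is absent, so *yilG* is not transcribed.
So YilG is not produced.
Fumarate is absent, so KulU is active.
Homoserine is present, so KosZ is active.
No repressor is bound and KulU and KosZ are active, so *sibD* is transcribed.
So SibD is produced and active.
With repressor SibD bound, *purB* is not transcribed.
So PurB is not produced.
Required activator PurB is absent, so *haxE* is not transcribed.
So HaxE is not produced.
With no repressor bound, *gorT* is transcribed.
So GorT is produced and active.
No repressor is bound and GorT is active, so *cilV* is transcribed.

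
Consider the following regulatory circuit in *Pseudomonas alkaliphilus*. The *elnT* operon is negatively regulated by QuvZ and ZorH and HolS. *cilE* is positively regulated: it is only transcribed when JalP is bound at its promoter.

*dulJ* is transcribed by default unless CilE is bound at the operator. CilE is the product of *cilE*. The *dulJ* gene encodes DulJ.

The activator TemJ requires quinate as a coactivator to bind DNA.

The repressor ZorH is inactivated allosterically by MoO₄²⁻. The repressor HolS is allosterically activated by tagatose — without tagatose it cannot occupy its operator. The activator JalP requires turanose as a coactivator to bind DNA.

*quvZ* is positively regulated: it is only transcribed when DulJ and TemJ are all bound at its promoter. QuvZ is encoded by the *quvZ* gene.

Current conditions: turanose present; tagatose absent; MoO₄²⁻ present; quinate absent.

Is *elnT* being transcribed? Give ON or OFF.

Turanose is present, so JalP is active.
No repressor is bound and JalP is active, so *cilE* is transcribed.
So CilE is produced and active.
With repressor CilE bound, *dulJ* is not transcribed.
So DulJ is not produced.
Quinate is absent, so TemJ is inactive.
Required activator DulJ is absent, so *quvZ* is not transcribed.
So QuvZ is not produced.
MoO₄²⁻ is present, so ZorH is inactive.
Tagatose is absent, so HolS is inactive.
With no repressor bound, *elnT* is transcribed.

ON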